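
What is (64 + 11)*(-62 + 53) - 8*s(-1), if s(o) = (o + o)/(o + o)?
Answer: -683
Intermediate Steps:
s(o) = 1 (s(o) = (2*o)/((2*o)) = (2*o)*(1/(2*o)) = 1)
(64 + 11)*(-62 + 53) - 8*s(-1) = (64 + 11)*(-62 + 53) - 8*1 = 75*(-9) - 8 = -675 - 8 = -683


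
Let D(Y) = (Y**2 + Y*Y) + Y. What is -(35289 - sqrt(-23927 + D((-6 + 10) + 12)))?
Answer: -35289 + I*sqrt(23399) ≈ -35289.0 + 152.97*I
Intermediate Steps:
D(Y) = Y + 2*Y**2 (D(Y) = (Y**2 + Y**2) + Y = 2*Y**2 + Y = Y + 2*Y**2)
-(35289 - sqrt(-23927 + D((-6 + 10) + 12))) = -(35289 - sqrt(-23927 + ((-6 + 10) + 12)*(1 + 2*((-6 + 10) + 12)))) = -(35289 - sqrt(-23927 + (4 + 12)*(1 + 2*(4 + 12)))) = -(35289 - sqrt(-23927 + 16*(1 + 2*16))) = -(35289 - sqrt(-23927 + 16*(1 + 32))) = -(35289 - sqrt(-23927 + 16*33)) = -(35289 - sqrt(-23927 + 528)) = -(35289 - sqrt(-23399)) = -(35289 - I*sqrt(23399)) = -35289 + I*sqrt(23399)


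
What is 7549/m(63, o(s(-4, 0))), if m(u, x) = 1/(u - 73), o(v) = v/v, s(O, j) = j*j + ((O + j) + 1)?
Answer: -75490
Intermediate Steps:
s(O, j) = 1 + O + j + j**2 (s(O, j) = j**2 + (1 + O + j) = 1 + O + j + j**2)
o(v) = 1
m(u, x) = 1/(-73 + u)
7549/m(63, o(s(-4, 0))) = 7549/(1/(-73 + 63)) = 7549/(1/(-10)) = 7549/(-1/10) = 7549*(-10) = -75490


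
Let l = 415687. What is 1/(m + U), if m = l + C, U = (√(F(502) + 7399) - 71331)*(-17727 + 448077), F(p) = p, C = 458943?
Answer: -1534821061/47113440622079870795 - 8607*√7901/18845376248831948318 ≈ -3.2618e-11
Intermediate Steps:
U = -30697295850 + 430350*√7901 (U = (√(502 + 7399) - 71331)*(-17727 + 448077) = (√7901 - 71331)*430350 = (-71331 + √7901)*430350 = -30697295850 + 430350*√7901 ≈ -3.0659e+10)
m = 874630 (m = 415687 + 458943 = 874630)
1/(m + U) = 1/(874630 + (-30697295850 + 430350*√7901)) = 1/(-30696421220 + 430350*√7901)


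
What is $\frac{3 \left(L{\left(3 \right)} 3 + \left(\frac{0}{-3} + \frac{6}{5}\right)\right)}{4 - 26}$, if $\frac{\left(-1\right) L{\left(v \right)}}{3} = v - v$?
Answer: $- \frac{9}{55} \approx -0.16364$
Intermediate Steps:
$L{\left(v \right)} = 0$ ($L{\left(v \right)} = - 3 \left(v - v\right) = \left(-3\right) 0 = 0$)
$\frac{3 \left(L{\left(3 \right)} 3 + \left(\frac{0}{-3} + \frac{6}{5}\right)\right)}{4 - 26} = \frac{3 \left(0 \cdot 3 + \left(\frac{0}{-3} + \frac{6}{5}\right)\right)}{4 - 26} = \frac{3 \left(0 + \left(0 \left(- \frac{1}{3}\right) + 6 \cdot \frac{1}{5}\right)\right)}{-22} = 3 \left(0 + \left(0 + \frac{6}{5}\right)\right) \left(- \frac{1}{22}\right) = 3 \left(0 + \frac{6}{5}\right) \left(- \frac{1}{22}\right) = 3 \cdot \frac{6}{5} \left(- \frac{1}{22}\right) = \frac{18}{5} \left(- \frac{1}{22}\right) = - \frac{9}{55}$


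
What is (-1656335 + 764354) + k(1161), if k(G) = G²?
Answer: 455940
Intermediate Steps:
(-1656335 + 764354) + k(1161) = (-1656335 + 764354) + 1161² = -891981 + 1347921 = 455940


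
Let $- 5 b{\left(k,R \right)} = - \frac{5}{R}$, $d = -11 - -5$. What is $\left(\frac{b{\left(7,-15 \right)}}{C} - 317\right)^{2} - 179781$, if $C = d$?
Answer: $- \frac{642322259}{8100} \approx -79299.0$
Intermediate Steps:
$d = -6$ ($d = -11 + 5 = -6$)
$C = -6$
$b{\left(k,R \right)} = \frac{1}{R}$ ($b{\left(k,R \right)} = - \frac{\left(-5\right) \frac{1}{R}}{5} = \frac{1}{R}$)
$\left(\frac{b{\left(7,-15 \right)}}{C} - 317\right)^{2} - 179781 = \left(\frac{1}{\left(-15\right) \left(-6\right)} - 317\right)^{2} - 179781 = \left(\left(- \frac{1}{15}\right) \left(- \frac{1}{6}\right) - 317\right)^{2} - 179781 = \left(\frac{1}{90} - 317\right)^{2} - 179781 = \left(- \frac{28529}{90}\right)^{2} - 179781 = \frac{813903841}{8100} - 179781 = - \frac{642322259}{8100}$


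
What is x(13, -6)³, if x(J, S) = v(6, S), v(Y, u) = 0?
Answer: 0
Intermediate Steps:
x(J, S) = 0
x(13, -6)³ = 0³ = 0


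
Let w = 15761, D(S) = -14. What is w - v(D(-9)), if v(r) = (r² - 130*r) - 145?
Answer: 13890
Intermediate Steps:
v(r) = -145 + r² - 130*r
w - v(D(-9)) = 15761 - (-145 + (-14)² - 130*(-14)) = 15761 - (-145 + 196 + 1820) = 15761 - 1*1871 = 15761 - 1871 = 13890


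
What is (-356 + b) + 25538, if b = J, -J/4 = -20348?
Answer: 106574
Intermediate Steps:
J = 81392 (J = -4*(-20348) = 81392)
b = 81392
(-356 + b) + 25538 = (-356 + 81392) + 25538 = 81036 + 25538 = 106574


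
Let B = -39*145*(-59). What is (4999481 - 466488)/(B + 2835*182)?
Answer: 4532993/849615 ≈ 5.3354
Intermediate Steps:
B = 333645 (B = -5655*(-59) = 333645)
(4999481 - 466488)/(B + 2835*182) = (4999481 - 466488)/(333645 + 2835*182) = 4532993/(333645 + 515970) = 4532993/849615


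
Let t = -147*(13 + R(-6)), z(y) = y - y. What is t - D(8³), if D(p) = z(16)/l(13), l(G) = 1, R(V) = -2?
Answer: -1617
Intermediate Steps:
z(y) = 0
D(p) = 0 (D(p) = 0/1 = 0*1 = 0)
t = -1617 (t = -147*(13 - 2) = -147*11 = -1617)
t - D(8³) = -1617 - 1*0 = -1617 + 0 = -1617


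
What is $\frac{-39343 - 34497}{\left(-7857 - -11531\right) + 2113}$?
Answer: $- \frac{73840}{5787} \approx -12.76$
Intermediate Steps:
$\frac{-39343 - 34497}{\left(-7857 - -11531\right) + 2113} = - \frac{73840}{\left(-7857 + 11531\right) + 2113} = - \frac{73840}{3674 + 2113} = - \frac{73840}{5787}$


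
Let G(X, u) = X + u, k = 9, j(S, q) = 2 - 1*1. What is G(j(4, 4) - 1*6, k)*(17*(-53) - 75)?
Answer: -3904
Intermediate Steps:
j(S, q) = 1 (j(S, q) = 2 - 1 = 1)
G(j(4, 4) - 1*6, k)*(17*(-53) - 75) = ((1 - 1*6) + 9)*(17*(-53) - 75) = ((1 - 6) + 9)*(-901 - 75) = (-5 + 9)*(-976) = 4*(-976) = -3904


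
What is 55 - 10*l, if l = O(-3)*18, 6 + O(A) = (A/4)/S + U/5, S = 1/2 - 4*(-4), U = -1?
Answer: 12971/11 ≈ 1179.2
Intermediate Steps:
S = 33/2 (S = 1*(1/2) + 16 = 1/2 + 16 = 33/2 ≈ 16.500)
O(A) = -31/5 + A/66 (O(A) = -6 + ((A/4)/(33/2) - 1/5) = -6 + ((A*(1/4))*(2/33) - 1*1/5) = -6 + ((A/4)*(2/33) - 1/5) = -6 + (A/66 - 1/5) = -6 + (-1/5 + A/66) = -31/5 + A/66)
l = -6183/55 (l = (-31/5 + (1/66)*(-3))*18 = (-31/5 - 1/22)*18 = -687/110*18 = -6183/55 ≈ -112.42)
55 - 10*l = 55 - 10*(-6183/55) = 55 + 12366/11 = 12971/11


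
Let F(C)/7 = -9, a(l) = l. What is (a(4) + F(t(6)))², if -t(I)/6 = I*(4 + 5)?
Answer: 3481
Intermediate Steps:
t(I) = -54*I (t(I) = -6*I*(4 + 5) = -6*I*9 = -54*I)
F(C) = -63 (F(C) = 7*(-9) = -63)
(a(4) + F(t(6)))² = (4 - 63)² = (-59)² = 3481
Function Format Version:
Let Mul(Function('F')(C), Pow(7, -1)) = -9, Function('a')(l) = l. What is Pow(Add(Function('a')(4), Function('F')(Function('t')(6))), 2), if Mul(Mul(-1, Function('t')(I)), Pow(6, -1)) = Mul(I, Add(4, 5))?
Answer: 3481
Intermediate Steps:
Function('t')(I) = Mul(-54, I) (Function('t')(I) = Mul(-6, Mul(I, Add(4, 5))) = Mul(-6, Mul(I, 9)) = Mul(-6, Mul(9, I)) = Mul(-54, I))
Function('F')(C) = -63 (Function('F')(C) = Mul(7, -9) = -63)
Pow(Add(Function('a')(4), Function('F')(Function('t')(6))), 2) = Pow(Add(4, -63), 2) = Pow(-59, 2) = 3481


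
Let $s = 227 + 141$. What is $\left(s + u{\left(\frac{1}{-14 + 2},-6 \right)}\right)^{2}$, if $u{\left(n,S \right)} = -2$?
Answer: $133956$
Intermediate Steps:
$s = 368$
$\left(s + u{\left(\frac{1}{-14 + 2},-6 \right)}\right)^{2} = \left(368 - 2\right)^{2} = 366^{2} = 133956$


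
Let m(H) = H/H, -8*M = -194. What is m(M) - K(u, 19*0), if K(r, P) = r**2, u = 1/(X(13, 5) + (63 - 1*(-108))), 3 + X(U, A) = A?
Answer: 29928/29929 ≈ 0.99997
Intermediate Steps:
M = 97/4 (M = -1/8*(-194) = 97/4 ≈ 24.250)
X(U, A) = -3 + A
u = 1/173 (u = 1/((-3 + 5) + (63 - 1*(-108))) = 1/(2 + (63 + 108)) = 1/(2 + 171) = 1/173 ≈ 0.0057803)
m(H) = 1
m(M) - K(u, 19*0) = 1 - (1/173)**2 = 1 - 1*1/29929 = 1 - 1/29929 = 29928/29929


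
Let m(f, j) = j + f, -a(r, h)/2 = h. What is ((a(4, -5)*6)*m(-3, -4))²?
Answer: 176400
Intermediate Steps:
a(r, h) = -2*h
m(f, j) = f + j
((a(4, -5)*6)*m(-3, -4))² = ((-2*(-5)*6)*(-3 - 4))² = ((10*6)*(-7))² = (60*(-7))² = (-420)² = 176400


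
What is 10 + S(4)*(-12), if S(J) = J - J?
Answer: 10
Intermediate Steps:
S(J) = 0
10 + S(4)*(-12) = 10 + 0*(-12) = 10 + 0 = 10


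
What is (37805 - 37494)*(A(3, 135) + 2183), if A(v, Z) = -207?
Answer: 614536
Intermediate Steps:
(37805 - 37494)*(A(3, 135) + 2183) = (37805 - 37494)*(-207 + 2183) = 311*1976 = 614536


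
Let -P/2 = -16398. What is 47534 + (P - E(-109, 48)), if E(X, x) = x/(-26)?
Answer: 1044314/13 ≈ 80332.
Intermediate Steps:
P = 32796 (P = -2*(-16398) = 32796)
E(X, x) = -x/26 (E(X, x) = x*(-1/26) = -x/26)
47534 + (P - E(-109, 48)) = 47534 + (32796 - (-1)*48/26) = 47534 + (32796 - 1*(-24/13)) = 47534 + (32796 + 24/13) = 47534 + 426372/13 = 1044314/13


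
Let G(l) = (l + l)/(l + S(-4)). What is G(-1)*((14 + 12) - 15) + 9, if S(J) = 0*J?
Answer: 31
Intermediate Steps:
S(J) = 0
G(l) = 2 (G(l) = (l + l)/(l + 0) = (2*l)/l = 2)
G(-1)*((14 + 12) - 15) + 9 = 2*((14 + 12) - 15) + 9 = 2*(26 - 15) + 9 = 2*11 + 9 = 22 + 9 = 31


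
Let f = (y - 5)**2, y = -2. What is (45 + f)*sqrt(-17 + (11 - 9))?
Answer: 94*I*sqrt(15) ≈ 364.06*I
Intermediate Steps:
f = 49 (f = (-2 - 5)**2 = (-7)**2 = 49)
(45 + f)*sqrt(-17 + (11 - 9)) = (45 + 49)*sqrt(-17 + (11 - 9)) = 94*sqrt(-17 + 2) = 94*sqrt(-15) = 94*(I*sqrt(15)) = 94*I*sqrt(15)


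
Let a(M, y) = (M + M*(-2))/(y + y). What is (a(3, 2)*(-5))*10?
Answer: 75/2 ≈ 37.500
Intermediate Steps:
a(M, y) = -M/(2*y) (a(M, y) = (M - 2*M)/((2*y)) = (-M)*(1/(2*y)) = -M/(2*y))
(a(3, 2)*(-5))*10 = (-1/2*3/2*(-5))*10 = (-1/2*3*1/2*(-5))*10 = -3/4*(-5)*10 = (15/4)*10 = 75/2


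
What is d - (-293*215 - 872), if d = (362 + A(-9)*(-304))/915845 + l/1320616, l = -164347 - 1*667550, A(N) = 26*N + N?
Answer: 7022287930693729/109952687320 ≈ 63866.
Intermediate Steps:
A(N) = 27*N
l = -831897 (l = -164347 - 667550 = -831897)
d = -60350372711/109952687320 (d = (362 + (27*(-9))*(-304))/915845 - 831897/1320616 = (362 - 243*(-304))*(1/915845) - 831897*1/1320616 = (362 + 73872)*(1/915845) - 75627/120056 = 74234*(1/915845) - 75627/120056 = 74234/915845 - 75627/120056 = -60350372711/109952687320 ≈ -0.54888)
d - (-293*215 - 872) = -60350372711/109952687320 - (-293*215 - 872) = -60350372711/109952687320 - (-62995 - 872) = -60350372711/109952687320 - 1*(-63867) = -60350372711/109952687320 + 63867 = 7022287930693729/109952687320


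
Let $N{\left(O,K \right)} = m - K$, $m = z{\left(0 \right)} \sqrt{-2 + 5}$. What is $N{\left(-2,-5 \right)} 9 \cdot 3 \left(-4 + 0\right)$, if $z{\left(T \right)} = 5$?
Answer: $-540 - 540 \sqrt{3} \approx -1475.3$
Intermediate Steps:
$m = 5 \sqrt{3}$ ($m = 5 \sqrt{-2 + 5} = 5 \sqrt{3} \approx 8.6602$)
$N{\left(O,K \right)} = - K + 5 \sqrt{3}$ ($N{\left(O,K \right)} = 5 \sqrt{3} - K = - K + 5 \sqrt{3}$)
$N{\left(-2,-5 \right)} 9 \cdot 3 \left(-4 + 0\right) = \left(\left(-1\right) \left(-5\right) + 5 \sqrt{3}\right) 9 \cdot 3 \left(-4 + 0\right) = \left(5 + 5 \sqrt{3}\right) 9 \cdot 3 \left(-4\right) = \left(5 + 5 \sqrt{3}\right) 9 \left(-12\right) = \left(5 + 5 \sqrt{3}\right) \left(-108\right) = -540 - 540 \sqrt{3}$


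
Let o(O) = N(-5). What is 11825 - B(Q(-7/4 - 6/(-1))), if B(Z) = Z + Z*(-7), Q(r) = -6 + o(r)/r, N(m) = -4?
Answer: 200317/17 ≈ 11783.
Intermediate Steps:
o(O) = -4
Q(r) = -6 - 4/r
B(Z) = -6*Z (B(Z) = Z - 7*Z = -6*Z)
11825 - B(Q(-7/4 - 6/(-1))) = 11825 - (-6)*(-6 - 4/(-7/4 - 6/(-1))) = 11825 - (-6)*(-6 - 4/(-7*1/4 - 6*(-1))) = 11825 - (-6)*(-6 - 4/(-7/4 + 6)) = 11825 - (-6)*(-6 - 4/17/4) = 11825 - (-6)*(-6 - 4*4/17) = 11825 - (-6)*(-6 - 16/17) = 11825 - (-6)*(-118)/17 = 11825 - 1*708/17 = 11825 - 708/17 = 200317/17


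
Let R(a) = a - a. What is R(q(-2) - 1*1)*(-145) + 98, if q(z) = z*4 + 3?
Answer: 98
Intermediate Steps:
q(z) = 3 + 4*z (q(z) = 4*z + 3 = 3 + 4*z)
R(a) = 0
R(q(-2) - 1*1)*(-145) + 98 = 0*(-145) + 98 = 0 + 98 = 98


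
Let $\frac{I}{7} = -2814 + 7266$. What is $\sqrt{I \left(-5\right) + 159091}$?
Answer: $\sqrt{3271} \approx 57.193$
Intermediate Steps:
$I = 31164$ ($I = 7 \left(-2814 + 7266\right) = 7 \cdot 4452 = 31164$)
$\sqrt{I \left(-5\right) + 159091} = \sqrt{31164 \left(-5\right) + 159091} = \sqrt{-155820 + 159091} = \sqrt{3271}$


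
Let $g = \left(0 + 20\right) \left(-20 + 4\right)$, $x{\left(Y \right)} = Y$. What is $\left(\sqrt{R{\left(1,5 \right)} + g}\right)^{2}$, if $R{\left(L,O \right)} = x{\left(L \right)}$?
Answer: $-319$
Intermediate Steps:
$R{\left(L,O \right)} = L$
$g = -320$ ($g = 20 \left(-16\right) = -320$)
$\left(\sqrt{R{\left(1,5 \right)} + g}\right)^{2} = \left(\sqrt{1 - 320}\right)^{2} = \left(\sqrt{-319}\right)^{2} = \left(i \sqrt{319}\right)^{2} = -319$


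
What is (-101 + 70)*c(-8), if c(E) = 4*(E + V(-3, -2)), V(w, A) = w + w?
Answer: 1736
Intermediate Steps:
V(w, A) = 2*w
c(E) = -24 + 4*E (c(E) = 4*(E + 2*(-3)) = 4*(E - 6) = 4*(-6 + E) = -24 + 4*E)
(-101 + 70)*c(-8) = (-101 + 70)*(-24 + 4*(-8)) = -31*(-24 - 32) = -31*(-56) = 1736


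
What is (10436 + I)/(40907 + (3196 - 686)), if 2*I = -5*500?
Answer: 9186/43417 ≈ 0.21158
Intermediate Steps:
I = -1250 (I = (-5*500)/2 = (½)*(-2500) = -1250)
(10436 + I)/(40907 + (3196 - 686)) = (10436 - 1250)/(40907 + (3196 - 686)) = 9186/(40907 + 2510) = 9186/43417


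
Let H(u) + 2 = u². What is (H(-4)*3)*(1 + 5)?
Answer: 252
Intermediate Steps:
H(u) = -2 + u²
(H(-4)*3)*(1 + 5) = ((-2 + (-4)²)*3)*(1 + 5) = ((-2 + 16)*3)*6 = (14*3)*6 = 42*6 = 252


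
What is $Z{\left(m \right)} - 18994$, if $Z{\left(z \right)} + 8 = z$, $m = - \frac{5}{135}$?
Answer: $- \frac{513055}{27} \approx -19002.0$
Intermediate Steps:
$m = - \frac{1}{27}$ ($m = \left(-5\right) \frac{1}{135} = - \frac{1}{27} \approx -0.037037$)
$Z{\left(z \right)} = -8 + z$
$Z{\left(m \right)} - 18994 = \left(-8 - \frac{1}{27}\right) - 18994 = - \frac{217}{27} - 18994 = - \frac{513055}{27}$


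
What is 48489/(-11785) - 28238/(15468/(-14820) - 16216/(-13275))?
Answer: -1091204770558623/6871326745 ≈ -1.5881e+5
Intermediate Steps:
48489/(-11785) - 28238/(15468/(-14820) - 16216/(-13275)) = 48489*(-1/11785) - 28238/(15468*(-1/14820) - 16216*(-1/13275)) = -48489/11785 - 28238/(-1289/1235 + 16216/13275) = -48489/11785 - 28238/583057/3278925 = -48489/11785 - 28238*3278925/583057 = -48489/11785 - 92590284150/583057 = -1091204770558623/6871326745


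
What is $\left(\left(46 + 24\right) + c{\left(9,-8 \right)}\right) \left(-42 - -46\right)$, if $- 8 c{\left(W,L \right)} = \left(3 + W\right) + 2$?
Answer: $273$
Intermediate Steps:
$c{\left(W,L \right)} = - \frac{5}{8} - \frac{W}{8}$ ($c{\left(W,L \right)} = - \frac{\left(3 + W\right) + 2}{8} = - \frac{5 + W}{8} = - \frac{5}{8} - \frac{W}{8}$)
$\left(\left(46 + 24\right) + c{\left(9,-8 \right)}\right) \left(-42 - -46\right) = \left(\left(46 + 24\right) - \frac{7}{4}\right) \left(-42 - -46\right) = \left(70 - \frac{7}{4}\right) \left(-42 + 46\right) = \left(70 - \frac{7}{4}\right) 4 = \frac{273}{4} \cdot 4 = 273$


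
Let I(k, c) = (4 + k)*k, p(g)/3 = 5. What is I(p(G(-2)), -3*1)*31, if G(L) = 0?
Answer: 8835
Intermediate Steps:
p(g) = 15 (p(g) = 3*5 = 15)
I(k, c) = k*(4 + k)
I(p(G(-2)), -3*1)*31 = (15*(4 + 15))*31 = (15*19)*31 = 285*31 = 8835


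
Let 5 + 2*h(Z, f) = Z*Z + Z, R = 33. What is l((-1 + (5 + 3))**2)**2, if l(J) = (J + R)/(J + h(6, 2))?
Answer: 26896/18225 ≈ 1.4758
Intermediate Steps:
h(Z, f) = -5/2 + Z/2 + Z**2/2 (h(Z, f) = -5/2 + (Z*Z + Z)/2 = -5/2 + (Z**2 + Z)/2 = -5/2 + (Z + Z**2)/2 = -5/2 + (Z/2 + Z**2/2) = -5/2 + Z/2 + Z**2/2)
l(J) = (33 + J)/(37/2 + J) (l(J) = (J + 33)/(J + (-5/2 + (1/2)*6 + (1/2)*6**2)) = (33 + J)/(J + (-5/2 + 3 + (1/2)*36)) = (33 + J)/(J + (-5/2 + 3 + 18)) = (33 + J)/(J + 37/2) = (33 + J)/(37/2 + J))
l((-1 + (5 + 3))**2)**2 = (2*(33 + (-1 + (5 + 3))**2)/(37 + 2*(-1 + (5 + 3))**2))**2 = (2*(33 + (-1 + 8)**2)/(37 + 2*(-1 + 8)**2))**2 = (2*(33 + 7**2)/(37 + 2*7**2))**2 = (2*(33 + 49)/(37 + 2*49))**2 = (2*82/(37 + 98))**2 = (2*82/135)**2 = (2*(1/135)*82)**2 = (164/135)**2 = 26896/18225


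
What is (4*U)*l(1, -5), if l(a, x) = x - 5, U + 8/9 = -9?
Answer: 3560/9 ≈ 395.56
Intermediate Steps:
U = -89/9 (U = -8/9 - 9 = -89/9 ≈ -9.8889)
l(a, x) = -5 + x
(4*U)*l(1, -5) = (4*(-89/9))*(-5 - 5) = -356/9*(-10) = 3560/9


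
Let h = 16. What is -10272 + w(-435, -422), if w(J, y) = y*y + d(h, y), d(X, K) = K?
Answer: 167390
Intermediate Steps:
w(J, y) = y + y² (w(J, y) = y*y + y = y² + y = y + y²)
-10272 + w(-435, -422) = -10272 - 422*(1 - 422) = -10272 - 422*(-421) = -10272 + 177662 = 167390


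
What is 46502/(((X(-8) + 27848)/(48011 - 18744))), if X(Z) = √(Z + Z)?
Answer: 64020954221/1309985 - 18391541*I/2619970 ≈ 48872.0 - 7.0198*I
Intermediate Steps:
X(Z) = √2*√Z (X(Z) = √(2*Z) = √2*√Z)
46502/(((X(-8) + 27848)/(48011 - 18744))) = 46502/(((√2*√(-8) + 27848)/(48011 - 18744))) = 46502/(((√2*(2*I*√2) + 27848)/29267)) = 46502/(((4*I + 27848)*(1/29267))) = 46502/(((27848 + 4*I)*(1/29267))) = 46502/(27848/29267 + 4*I/29267) = 46502*(625681*(27848/29267 - 4*I/29267)/566480) = 14547708931*(27848/29267 - 4*I/29267)/283240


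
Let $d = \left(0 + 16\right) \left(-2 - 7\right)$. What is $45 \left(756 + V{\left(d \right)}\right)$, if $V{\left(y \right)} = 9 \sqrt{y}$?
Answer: $34020 + 4860 i \approx 34020.0 + 4860.0 i$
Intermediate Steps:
$d = -144$ ($d = 16 \left(-2 - 7\right) = 16 \left(-9\right) = -144$)
$45 \left(756 + V{\left(d \right)}\right) = 45 \left(756 + 9 \sqrt{-144}\right) = 45 \left(756 + 9 \cdot 12 i\right) = 45 \left(756 + 108 i\right) = 34020 + 4860 i$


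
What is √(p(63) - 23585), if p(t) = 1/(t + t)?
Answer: I*√41603926/42 ≈ 153.57*I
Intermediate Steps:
p(t) = 1/(2*t)
√(p(63) - 23585) = √((½)/63 - 23585) = √((½)*(1/63) - 23585) = √(1/126 - 23585) = √(-2971709/126) = I*√41603926/42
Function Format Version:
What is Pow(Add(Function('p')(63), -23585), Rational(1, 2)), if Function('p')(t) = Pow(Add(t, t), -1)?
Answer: Mul(Rational(1, 42), I, Pow(41603926, Rational(1, 2))) ≈ Mul(153.57, I)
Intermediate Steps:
Function('p')(t) = Mul(Rational(1, 2), Pow(t, -1)) (Function('p')(t) = Pow(Mul(2, t), -1) = Mul(Rational(1, 2), Pow(t, -1)))
Pow(Add(Function('p')(63), -23585), Rational(1, 2)) = Pow(Add(Mul(Rational(1, 2), Pow(63, -1)), -23585), Rational(1, 2)) = Pow(Add(Mul(Rational(1, 2), Rational(1, 63)), -23585), Rational(1, 2)) = Pow(Add(Rational(1, 126), -23585), Rational(1, 2)) = Pow(Rational(-2971709, 126), Rational(1, 2)) = Mul(Rational(1, 42), I, Pow(41603926, Rational(1, 2)))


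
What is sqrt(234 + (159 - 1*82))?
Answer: sqrt(311) ≈ 17.635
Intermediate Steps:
sqrt(234 + (159 - 1*82)) = sqrt(234 + (159 - 82)) = sqrt(234 + 77) = sqrt(311)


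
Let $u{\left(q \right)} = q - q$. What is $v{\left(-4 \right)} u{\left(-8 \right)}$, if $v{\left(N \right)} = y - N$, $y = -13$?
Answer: $0$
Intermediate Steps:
$v{\left(N \right)} = -13 - N$
$u{\left(q \right)} = 0$
$v{\left(-4 \right)} u{\left(-8 \right)} = \left(-13 - -4\right) 0 = \left(-13 + 4\right) 0 = \left(-9\right) 0 = 0$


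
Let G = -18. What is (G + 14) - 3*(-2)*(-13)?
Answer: -82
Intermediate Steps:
(G + 14) - 3*(-2)*(-13) = (-18 + 14) - 3*(-2)*(-13) = -4 + 6*(-13) = -4 - 78 = -82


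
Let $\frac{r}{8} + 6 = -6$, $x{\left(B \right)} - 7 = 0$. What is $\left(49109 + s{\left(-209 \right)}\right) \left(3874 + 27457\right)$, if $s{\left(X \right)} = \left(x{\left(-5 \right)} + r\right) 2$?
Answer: $1533057161$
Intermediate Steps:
$x{\left(B \right)} = 7$ ($x{\left(B \right)} = 7 + 0 = 7$)
$r = -96$ ($r = -48 + 8 \left(-6\right) = -48 - 48 = -96$)
$s{\left(X \right)} = -178$ ($s{\left(X \right)} = \left(7 - 96\right) 2 = \left(-89\right) 2 = -178$)
$\left(49109 + s{\left(-209 \right)}\right) \left(3874 + 27457\right) = \left(49109 - 178\right) \left(3874 + 27457\right) = 48931 \cdot 31331 = 1533057161$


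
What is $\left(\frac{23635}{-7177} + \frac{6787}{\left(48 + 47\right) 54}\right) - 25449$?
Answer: $- \frac{937054073741}{36818010} \approx -25451.0$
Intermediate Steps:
$\left(\frac{23635}{-7177} + \frac{6787}{\left(48 + 47\right) 54}\right) - 25449 = \left(23635 \left(- \frac{1}{7177}\right) + \frac{6787}{95 \cdot 54}\right) - 25449 = \left(- \frac{23635}{7177} + \frac{6787}{5130}\right) - 25449 = - \frac{72537251}{36818010} - 25449 = - \frac{937054073741}{36818010}$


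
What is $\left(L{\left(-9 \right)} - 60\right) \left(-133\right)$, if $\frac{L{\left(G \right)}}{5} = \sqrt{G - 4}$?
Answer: $7980 - 665 i \sqrt{13} \approx 7980.0 - 2397.7 i$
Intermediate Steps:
$L{\left(G \right)} = 5 \sqrt{-4 + G}$ ($L{\left(G \right)} = 5 \sqrt{G - 4} = 5 \sqrt{-4 + G}$)
$\left(L{\left(-9 \right)} - 60\right) \left(-133\right) = \left(5 \sqrt{-4 - 9} - 60\right) \left(-133\right) = \left(5 \sqrt{-13} - 60\right) \left(-133\right) = \left(5 i \sqrt{13} - 60\right) \left(-133\right) = \left(-60 + 5 i \sqrt{13}\right) \left(-133\right) = 7980 - 665 i \sqrt{13}$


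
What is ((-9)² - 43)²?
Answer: 1444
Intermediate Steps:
((-9)² - 43)² = (81 - 43)² = 38² = 1444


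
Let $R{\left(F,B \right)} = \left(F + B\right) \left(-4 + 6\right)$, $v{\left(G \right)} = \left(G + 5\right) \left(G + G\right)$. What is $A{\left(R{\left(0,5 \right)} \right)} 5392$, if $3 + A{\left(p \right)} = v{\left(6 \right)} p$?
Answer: $7101264$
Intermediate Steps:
$v{\left(G \right)} = 2 G \left(5 + G\right)$ ($v{\left(G \right)} = \left(5 + G\right) 2 G = 2 G \left(5 + G\right)$)
$R{\left(F,B \right)} = 2 B + 2 F$ ($R{\left(F,B \right)} = \left(B + F\right) 2 = 2 B + 2 F$)
$A{\left(p \right)} = -3 + 132 p$ ($A{\left(p \right)} = -3 + 2 \cdot 6 \left(5 + 6\right) p = -3 + 2 \cdot 6 \cdot 11 p = -3 + 132 p$)
$A{\left(R{\left(0,5 \right)} \right)} 5392 = \left(-3 + 132 \left(2 \cdot 5 + 2 \cdot 0\right)\right) 5392 = \left(-3 + 132 \left(10 + 0\right)\right) 5392 = \left(-3 + 132 \cdot 10\right) 5392 = \left(-3 + 1320\right) 5392 = 1317 \cdot 5392 = 7101264$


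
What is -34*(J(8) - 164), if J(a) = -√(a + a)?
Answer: 5712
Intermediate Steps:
J(a) = -√2*√a (J(a) = -√(2*a) = -√2*√a)
-34*(J(8) - 164) = -34*(-√2*√8 - 164) = -34*(-√2*2*√2 - 164) = -34*(-4 - 164) = -34*(-168) = 5712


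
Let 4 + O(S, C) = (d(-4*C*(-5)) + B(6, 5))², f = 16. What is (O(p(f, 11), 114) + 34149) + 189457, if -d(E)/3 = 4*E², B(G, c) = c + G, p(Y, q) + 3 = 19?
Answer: 3891362836486123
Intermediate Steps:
p(Y, q) = 16 (p(Y, q) = -3 + 19 = 16)
B(G, c) = G + c
d(E) = -12*E²
O(S, C) = -4 + (11 - 4800*C²)² (O(S, C) = -4 + (-12*400*C² + (6 + 5))² = -4 + (-12*400*C² + 11)² = -4 + (-4800*C² + 11)² = -4 + (11 - 4800*C²)²)
(O(p(f, 11), 114) + 34149) + 189457 = ((-4 + (-11 + 4800*114²)²) + 34149) + 189457 = ((-4 + (-11 + 4800*12996)²) + 34149) + 189457 = ((-4 + (-11 + 62380800)²) + 34149) + 189457 = ((-4 + 62380789²) + 34149) + 189457 = ((-4 + 3891362836262521) + 34149) + 189457 = (3891362836262517 + 34149) + 189457 = 3891362836296666 + 189457 = 3891362836486123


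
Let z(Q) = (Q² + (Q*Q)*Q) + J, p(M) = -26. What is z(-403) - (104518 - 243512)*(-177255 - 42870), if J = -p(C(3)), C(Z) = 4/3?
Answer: -30661342642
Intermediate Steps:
C(Z) = 4/3 (C(Z) = 4*(⅓) = 4/3)
J = 26 (J = -1*(-26) = 26)
z(Q) = 26 + Q² + Q³ (z(Q) = (Q² + (Q*Q)*Q) + 26 = (Q² + Q²*Q) + 26 = (Q² + Q³) + 26 = 26 + Q² + Q³)
z(-403) - (104518 - 243512)*(-177255 - 42870) = (26 + (-403)² + (-403)³) - (104518 - 243512)*(-177255 - 42870) = (26 + 162409 - 65450827) - (-138994)*(-220125) = -65288392 - 1*30596054250 = -65288392 - 30596054250 = -30661342642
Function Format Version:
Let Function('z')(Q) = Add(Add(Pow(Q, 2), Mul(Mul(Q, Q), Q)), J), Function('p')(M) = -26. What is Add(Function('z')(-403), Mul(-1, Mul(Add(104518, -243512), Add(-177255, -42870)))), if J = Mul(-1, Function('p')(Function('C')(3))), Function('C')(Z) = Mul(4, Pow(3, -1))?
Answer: -30661342642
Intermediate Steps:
Function('C')(Z) = Rational(4, 3) (Function('C')(Z) = Mul(4, Rational(1, 3)) = Rational(4, 3))
J = 26 (J = Mul(-1, -26) = 26)
Function('z')(Q) = Add(26, Pow(Q, 2), Pow(Q, 3)) (Function('z')(Q) = Add(Add(Pow(Q, 2), Mul(Mul(Q, Q), Q)), 26) = Add(Add(Pow(Q, 2), Mul(Pow(Q, 2), Q)), 26) = Add(Add(Pow(Q, 2), Pow(Q, 3)), 26) = Add(26, Pow(Q, 2), Pow(Q, 3)))
Add(Function('z')(-403), Mul(-1, Mul(Add(104518, -243512), Add(-177255, -42870)))) = Add(Add(26, Pow(-403, 2), Pow(-403, 3)), Mul(-1, Mul(Add(104518, -243512), Add(-177255, -42870)))) = Add(Add(26, 162409, -65450827), Mul(-1, Mul(-138994, -220125))) = Add(-65288392, Mul(-1, 30596054250)) = Add(-65288392, -30596054250) = -30661342642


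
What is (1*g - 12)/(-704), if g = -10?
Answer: 1/32 ≈ 0.031250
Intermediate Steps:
(1*g - 12)/(-704) = (1*(-10) - 12)/(-704) = (-10 - 12)*(-1/704) = -22*(-1/704) = 1/32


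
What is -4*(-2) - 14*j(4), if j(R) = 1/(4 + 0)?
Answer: 9/2 ≈ 4.5000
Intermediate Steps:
j(R) = ¼ (j(R) = 1/4 = ¼)
-4*(-2) - 14*j(4) = -4*(-2) - 14*¼ = 8 - 7/2 = 9/2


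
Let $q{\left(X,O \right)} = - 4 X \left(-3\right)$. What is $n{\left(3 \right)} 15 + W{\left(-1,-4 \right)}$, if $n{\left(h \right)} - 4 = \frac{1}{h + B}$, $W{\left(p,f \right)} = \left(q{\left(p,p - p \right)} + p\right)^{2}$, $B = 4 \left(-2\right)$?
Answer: $226$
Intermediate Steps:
$q{\left(X,O \right)} = 12 X$
$B = -8$
$W{\left(p,f \right)} = 169 p^{2}$ ($W{\left(p,f \right)} = \left(12 p + p\right)^{2} = \left(13 p\right)^{2} = 169 p^{2}$)
$n{\left(h \right)} = 4 + \frac{1}{-8 + h}$ ($n{\left(h \right)} = 4 + \frac{1}{h - 8} = 4 + \frac{1}{-8 + h}$)
$n{\left(3 \right)} 15 + W{\left(-1,-4 \right)} = \frac{-31 + 4 \cdot 3}{-8 + 3} \cdot 15 + 169 \left(-1\right)^{2} = \frac{-31 + 12}{-5} \cdot 15 + 169 \cdot 1 = \left(- \frac{1}{5}\right) \left(-19\right) 15 + 169 = \frac{19}{5} \cdot 15 + 169 = 57 + 169 = 226$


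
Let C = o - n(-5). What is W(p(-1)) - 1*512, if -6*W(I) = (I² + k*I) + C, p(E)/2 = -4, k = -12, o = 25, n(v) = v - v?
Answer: -3257/6 ≈ -542.83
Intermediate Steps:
n(v) = 0
C = 25 (C = 25 - 1*0 = 25 + 0 = 25)
p(E) = -8 (p(E) = 2*(-4) = -8)
W(I) = -25/6 + 2*I - I²/6 (W(I) = -((I² - 12*I) + 25)/6 = -(25 + I² - 12*I)/6 = -25/6 + 2*I - I²/6)
W(p(-1)) - 1*512 = (-25/6 + 2*(-8) - ⅙*(-8)²) - 1*512 = (-25/6 - 16 - ⅙*64) - 512 = (-25/6 - 16 - 32/3) - 512 = -185/6 - 512 = -3257/6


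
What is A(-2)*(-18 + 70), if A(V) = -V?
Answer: 104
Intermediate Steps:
A(-2)*(-18 + 70) = (-1*(-2))*(-18 + 70) = 2*52 = 104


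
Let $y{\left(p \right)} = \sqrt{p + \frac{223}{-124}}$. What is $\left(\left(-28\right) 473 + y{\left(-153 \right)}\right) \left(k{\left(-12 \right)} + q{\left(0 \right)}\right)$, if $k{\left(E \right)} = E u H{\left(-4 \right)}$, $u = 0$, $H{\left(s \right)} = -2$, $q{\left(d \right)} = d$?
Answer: $0$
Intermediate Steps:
$k{\left(E \right)} = 0$ ($k{\left(E \right)} = E 0 \left(-2\right) = 0 \left(-2\right) = 0$)
$y{\left(p \right)} = \sqrt{- \frac{223}{124} + p}$ ($y{\left(p \right)} = \sqrt{p + 223 \left(- \frac{1}{124}\right)} = \sqrt{p - \frac{223}{124}} = \sqrt{- \frac{223}{124} + p}$)
$\left(\left(-28\right) 473 + y{\left(-153 \right)}\right) \left(k{\left(-12 \right)} + q{\left(0 \right)}\right) = \left(\left(-28\right) 473 + \frac{\sqrt{-6913 + 3844 \left(-153\right)}}{62}\right) \left(0 + 0\right) = \left(-13244 + \frac{\sqrt{-6913 - 588132}}{62}\right) 0 = \left(-13244 + \frac{\sqrt{-595045}}{62}\right) 0 = \left(-13244 + \frac{i \sqrt{595045}}{62}\right) 0 = 0$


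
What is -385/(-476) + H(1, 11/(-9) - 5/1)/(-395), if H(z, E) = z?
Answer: 21657/26860 ≈ 0.80629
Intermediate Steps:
-385/(-476) + H(1, 11/(-9) - 5/1)/(-395) = -385/(-476) + 1/(-395) = -385*(-1/476) + 1*(-1/395) = 55/68 - 1/395 = 21657/26860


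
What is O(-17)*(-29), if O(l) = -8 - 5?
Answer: 377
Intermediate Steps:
O(l) = -13
O(-17)*(-29) = -13*(-29) = 377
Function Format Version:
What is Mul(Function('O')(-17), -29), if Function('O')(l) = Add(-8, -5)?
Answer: 377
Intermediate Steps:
Function('O')(l) = -13
Mul(Function('O')(-17), -29) = Mul(-13, -29) = 377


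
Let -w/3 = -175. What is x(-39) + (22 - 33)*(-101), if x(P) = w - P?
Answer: 1675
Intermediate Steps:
w = 525 (w = -3*(-175) = 525)
x(P) = 525 - P
x(-39) + (22 - 33)*(-101) = (525 - 1*(-39)) + (22 - 33)*(-101) = (525 + 39) - 11*(-101) = 564 + 1111 = 1675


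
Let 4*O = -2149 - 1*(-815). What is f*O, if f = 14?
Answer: -4669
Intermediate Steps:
O = -667/2 (O = (-2149 - 1*(-815))/4 = (-2149 + 815)/4 = (¼)*(-1334) = -667/2 ≈ -333.50)
f*O = 14*(-667/2) = -4669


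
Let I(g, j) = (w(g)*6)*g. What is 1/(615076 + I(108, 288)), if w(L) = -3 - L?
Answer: 1/543148 ≈ 1.8411e-6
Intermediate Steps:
I(g, j) = g*(-18 - 6*g) (I(g, j) = ((-3 - g)*6)*g = (-18 - 6*g)*g = g*(-18 - 6*g))
1/(615076 + I(108, 288)) = 1/(615076 - 6*108*(3 + 108)) = 1/(615076 - 6*108*111) = 1/(615076 - 71928) = 1/543148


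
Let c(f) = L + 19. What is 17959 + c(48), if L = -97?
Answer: 17881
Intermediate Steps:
c(f) = -78 (c(f) = -97 + 19 = -78)
17959 + c(48) = 17959 - 78 = 17881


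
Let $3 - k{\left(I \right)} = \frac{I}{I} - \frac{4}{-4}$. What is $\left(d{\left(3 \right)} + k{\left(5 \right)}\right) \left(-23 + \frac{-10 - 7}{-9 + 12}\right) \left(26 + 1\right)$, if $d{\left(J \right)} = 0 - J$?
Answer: $1548$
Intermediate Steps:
$d{\left(J \right)} = - J$
$k{\left(I \right)} = 1$ ($k{\left(I \right)} = 3 - \left(\frac{I}{I} - \frac{4}{-4}\right) = 3 - \left(1 - -1\right) = 3 - \left(1 + 1\right) = 3 - 2 = 1$)
$\left(d{\left(3 \right)} + k{\left(5 \right)}\right) \left(-23 + \frac{-10 - 7}{-9 + 12}\right) \left(26 + 1\right) = \left(\left(-1\right) 3 + 1\right) \left(-23 + \frac{-10 - 7}{-9 + 12}\right) \left(26 + 1\right) = \left(-3 + 1\right) \left(-23 - \frac{17}{3}\right) 27 = - 2 \left(-23 - \frac{17}{3}\right) 27 = - 2 \left(\left(- \frac{86}{3}\right) 27\right) = \left(-2\right) \left(-774\right) = 1548$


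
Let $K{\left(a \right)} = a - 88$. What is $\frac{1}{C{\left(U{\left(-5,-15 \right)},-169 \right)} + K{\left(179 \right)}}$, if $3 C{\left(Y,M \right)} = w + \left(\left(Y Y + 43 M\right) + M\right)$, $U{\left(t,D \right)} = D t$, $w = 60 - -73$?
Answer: $- \frac{3}{1405} \approx -0.0021352$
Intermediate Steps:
$K{\left(a \right)} = -88 + a$
$w = 133$ ($w = 60 + 73 = 133$)
$C{\left(Y,M \right)} = \frac{133}{3} + \frac{Y^{2}}{3} + \frac{44 M}{3}$ ($C{\left(Y,M \right)} = \frac{133 + \left(\left(Y Y + 43 M\right) + M\right)}{3} = \frac{133 + \left(\left(Y^{2} + 43 M\right) + M\right)}{3} = \frac{133 + \left(Y^{2} + 44 M\right)}{3} = \frac{133 + Y^{2} + 44 M}{3} = \frac{133}{3} + \frac{Y^{2}}{3} + \frac{44 M}{3}$)
$\frac{1}{C{\left(U{\left(-5,-15 \right)},-169 \right)} + K{\left(179 \right)}} = \frac{1}{\left(\frac{133}{3} + \frac{\left(\left(-15\right) \left(-5\right)\right)^{2}}{3} + \frac{44}{3} \left(-169\right)\right) + \left(-88 + 179\right)} = \frac{1}{\left(\frac{133}{3} + \frac{75^{2}}{3} - \frac{7436}{3}\right) + 91} = \frac{1}{\left(\frac{133}{3} + \frac{1}{3} \cdot 5625 - \frac{7436}{3}\right) + 91} = \frac{1}{\left(\frac{133}{3} + 1875 - \frac{7436}{3}\right) + 91} = \frac{1}{- \frac{1678}{3} + 91} = \frac{1}{- \frac{1405}{3}} = - \frac{3}{1405}$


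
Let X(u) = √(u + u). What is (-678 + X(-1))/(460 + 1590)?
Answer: -339/1025 + I*√2/2050 ≈ -0.33073 + 0.00068986*I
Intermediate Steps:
X(u) = √2*√u (X(u) = √(2*u) = √2*√u)
(-678 + X(-1))/(460 + 1590) = (-678 + √2*√(-1))/(460 + 1590) = (-678 + √2*I)/2050 = (-678 + I*√2)*(1/2050) = -339/1025 + I*√2/2050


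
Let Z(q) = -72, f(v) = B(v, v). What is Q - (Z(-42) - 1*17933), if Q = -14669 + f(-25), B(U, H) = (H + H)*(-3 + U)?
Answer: 4736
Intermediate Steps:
B(U, H) = 2*H*(-3 + U) (B(U, H) = (2*H)*(-3 + U) = 2*H*(-3 + U))
f(v) = 2*v*(-3 + v)
Q = -13269 (Q = -14669 + 2*(-25)*(-3 - 25) = -14669 + 2*(-25)*(-28) = -14669 + 1400 = -13269)
Q - (Z(-42) - 1*17933) = -13269 - (-72 - 1*17933) = -13269 - (-72 - 17933) = -13269 - 1*(-18005) = -13269 + 18005 = 4736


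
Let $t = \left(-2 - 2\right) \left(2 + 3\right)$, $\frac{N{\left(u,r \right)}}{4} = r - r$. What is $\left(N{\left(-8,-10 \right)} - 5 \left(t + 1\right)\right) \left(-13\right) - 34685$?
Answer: $-35920$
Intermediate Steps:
$N{\left(u,r \right)} = 0$ ($N{\left(u,r \right)} = 4 \left(r - r\right) = 4 \cdot 0 = 0$)
$t = -20$ ($t = \left(-4\right) 5 = -20$)
$\left(N{\left(-8,-10 \right)} - 5 \left(t + 1\right)\right) \left(-13\right) - 34685 = \left(0 - 5 \left(-20 + 1\right)\right) \left(-13\right) - 34685 = \left(0 - -95\right) \left(-13\right) - 34685 = \left(0 + 95\right) \left(-13\right) - 34685 = 95 \left(-13\right) - 34685 = -1235 - 34685 = -35920$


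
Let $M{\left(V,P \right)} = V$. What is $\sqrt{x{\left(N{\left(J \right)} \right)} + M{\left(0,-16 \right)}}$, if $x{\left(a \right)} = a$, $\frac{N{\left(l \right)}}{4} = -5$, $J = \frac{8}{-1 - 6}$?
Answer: $2 i \sqrt{5} \approx 4.4721 i$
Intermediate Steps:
$J = - \frac{8}{7}$ ($J = \frac{8}{-1 - 6} = \frac{8}{-7} = 8 \left(- \frac{1}{7}\right) = - \frac{8}{7} \approx -1.1429$)
$N{\left(l \right)} = -20$ ($N{\left(l \right)} = 4 \left(-5\right) = -20$)
$\sqrt{x{\left(N{\left(J \right)} \right)} + M{\left(0,-16 \right)}} = \sqrt{-20 + 0} = \sqrt{-20} = 2 i \sqrt{5}$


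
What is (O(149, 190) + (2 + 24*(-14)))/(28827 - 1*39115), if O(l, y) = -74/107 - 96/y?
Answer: 851819/26144380 ≈ 0.032581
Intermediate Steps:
O(l, y) = -74/107 - 96/y (O(l, y) = -74*1/107 - 96/y = -74/107 - 96/y)
(O(149, 190) + (2 + 24*(-14)))/(28827 - 1*39115) = ((-74/107 - 96/190) + (2 + 24*(-14)))/(28827 - 1*39115) = ((-74/107 - 96*1/190) + (2 - 336))/(28827 - 39115) = ((-74/107 - 48/95) - 334)/(-10288) = (-12166/10165 - 334)*(-1/10288) = -3407276/10165*(-1/10288) = 851819/26144380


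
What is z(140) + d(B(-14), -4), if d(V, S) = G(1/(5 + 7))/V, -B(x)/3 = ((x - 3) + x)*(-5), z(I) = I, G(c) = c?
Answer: 781199/5580 ≈ 140.00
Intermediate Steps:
B(x) = -45 + 30*x (B(x) = -3*((x - 3) + x)*(-5) = -3*((-3 + x) + x)*(-5) = -3*(-3 + 2*x)*(-5) = -3*(15 - 10*x) = -45 + 30*x)
d(V, S) = 1/(12*V) (d(V, S) = 1/((5 + 7)*V) = 1/(12*V))
z(140) + d(B(-14), -4) = 140 + 1/(12*(-45 + 30*(-14))) = 140 + 1/(12*(-45 - 420)) = 140 + (1/12)/(-465) = 140 + (1/12)*(-1/465) = 140 - 1/5580 = 781199/5580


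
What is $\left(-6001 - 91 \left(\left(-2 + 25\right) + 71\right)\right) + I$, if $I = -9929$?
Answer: $-24484$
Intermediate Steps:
$\left(-6001 - 91 \left(\left(-2 + 25\right) + 71\right)\right) + I = \left(-6001 - 91 \left(\left(-2 + 25\right) + 71\right)\right) - 9929 = \left(-6001 - 91 \left(23 + 71\right)\right) - 9929 = \left(-6001 - 8554\right) - 9929 = -14555 - 9929 = -24484$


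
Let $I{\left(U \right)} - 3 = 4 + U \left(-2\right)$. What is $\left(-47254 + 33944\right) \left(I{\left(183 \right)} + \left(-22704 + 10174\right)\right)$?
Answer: $171552590$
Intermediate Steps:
$I{\left(U \right)} = 7 - 2 U$ ($I{\left(U \right)} = 3 + \left(4 + U \left(-2\right)\right) = 3 - \left(-4 + 2 U\right) = 7 - 2 U$)
$\left(-47254 + 33944\right) \left(I{\left(183 \right)} + \left(-22704 + 10174\right)\right) = \left(-47254 + 33944\right) \left(\left(7 - 366\right) + \left(-22704 + 10174\right)\right) = - 13310 \left(\left(7 - 366\right) - 12530\right) = - 13310 \left(-359 - 12530\right) = \left(-13310\right) \left(-12889\right) = 171552590$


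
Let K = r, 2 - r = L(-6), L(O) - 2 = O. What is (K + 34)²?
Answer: 1600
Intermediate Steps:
L(O) = 2 + O
r = 6 (r = 2 - (2 - 6) = 2 - 1*(-4) = 2 + 4 = 6)
K = 6
(K + 34)² = (6 + 34)² = 40² = 1600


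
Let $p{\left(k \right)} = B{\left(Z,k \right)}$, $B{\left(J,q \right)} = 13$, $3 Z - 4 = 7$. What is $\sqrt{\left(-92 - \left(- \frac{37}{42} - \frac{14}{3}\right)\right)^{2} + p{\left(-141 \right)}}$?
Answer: $\frac{\sqrt{13207093}}{42} \approx 86.528$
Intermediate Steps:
$Z = \frac{11}{3}$ ($Z = \frac{4}{3} + \frac{1}{3} \cdot 7 = \frac{4}{3} + \frac{7}{3} = \frac{11}{3} \approx 3.6667$)
$p{\left(k \right)} = 13$
$\sqrt{\left(-92 - \left(- \frac{37}{42} - \frac{14}{3}\right)\right)^{2} + p{\left(-141 \right)}} = \sqrt{\left(-92 - \left(- \frac{37}{42} - \frac{14}{3}\right)\right)^{2} + 13} = \sqrt{\left(-92 - - \frac{233}{42}\right)^{2} + 13} = \sqrt{\left(-92 + \left(\frac{14}{3} + \frac{37}{42}\right)\right)^{2} + 13} = \sqrt{\left(-92 + \frac{233}{42}\right)^{2} + 13} = \sqrt{\left(- \frac{3631}{42}\right)^{2} + 13} = \sqrt{\frac{13184161}{1764} + 13} = \sqrt{\frac{13207093}{1764}} = \frac{\sqrt{13207093}}{42}$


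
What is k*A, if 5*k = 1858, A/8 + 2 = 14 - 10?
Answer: 29728/5 ≈ 5945.6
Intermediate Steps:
A = 16 (A = -16 + 8*(14 - 10) = -16 + 8*4 = -16 + 32 = 16)
k = 1858/5 (k = (⅕)*1858 = 1858/5 ≈ 371.60)
k*A = (1858/5)*16 = 29728/5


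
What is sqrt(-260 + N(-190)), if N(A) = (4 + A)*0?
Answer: 2*I*sqrt(65) ≈ 16.125*I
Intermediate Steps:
N(A) = 0
sqrt(-260 + N(-190)) = sqrt(-260 + 0) = sqrt(-260) = 2*I*sqrt(65)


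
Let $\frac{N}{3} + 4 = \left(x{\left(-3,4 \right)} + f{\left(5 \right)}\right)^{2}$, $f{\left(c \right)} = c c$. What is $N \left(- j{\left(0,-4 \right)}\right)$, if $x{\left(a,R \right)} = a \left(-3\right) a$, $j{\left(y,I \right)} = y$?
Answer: $0$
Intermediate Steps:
$f{\left(c \right)} = c^{2}$
$x{\left(a,R \right)} = - 3 a^{2}$ ($x{\left(a,R \right)} = - 3 a a = - 3 a^{2}$)
$N = 0$ ($N = -12 + 3 \left(- 3 \left(-3\right)^{2} + 5^{2}\right)^{2} = -12 + 3 \left(\left(-3\right) 9 + 25\right)^{2} = -12 + 3 \left(-27 + 25\right)^{2} = -12 + 3 \left(-2\right)^{2} = -12 + 3 \cdot 4 = -12 + 12 = 0$)
$N \left(- j{\left(0,-4 \right)}\right) = 0 \left(\left(-1\right) 0\right) = 0 \cdot 0 = 0$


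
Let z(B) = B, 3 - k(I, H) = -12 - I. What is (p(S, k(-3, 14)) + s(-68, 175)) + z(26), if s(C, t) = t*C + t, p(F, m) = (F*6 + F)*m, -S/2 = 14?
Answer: -14051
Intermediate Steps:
S = -28 (S = -2*14 = -28)
k(I, H) = 15 + I (k(I, H) = 3 - (-12 - I) = 3 + (12 + I) = 15 + I)
p(F, m) = 7*F*m (p(F, m) = (6*F + F)*m = (7*F)*m = 7*F*m)
s(C, t) = t + C*t (s(C, t) = C*t + t = t + C*t)
(p(S, k(-3, 14)) + s(-68, 175)) + z(26) = (7*(-28)*(15 - 3) + 175*(1 - 68)) + 26 = (7*(-28)*12 + 175*(-67)) + 26 = (-2352 - 11725) + 26 = -14077 + 26 = -14051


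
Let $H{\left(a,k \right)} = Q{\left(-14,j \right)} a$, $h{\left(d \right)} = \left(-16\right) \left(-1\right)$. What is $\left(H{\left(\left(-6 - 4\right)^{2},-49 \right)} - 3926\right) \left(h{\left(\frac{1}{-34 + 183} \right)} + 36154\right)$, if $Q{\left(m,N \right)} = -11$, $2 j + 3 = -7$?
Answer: $-181790420$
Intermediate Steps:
$j = -5$ ($j = - \frac{3}{2} + \frac{1}{2} \left(-7\right) = - \frac{3}{2} - \frac{7}{2} = -5$)
$h{\left(d \right)} = 16$
$H{\left(a,k \right)} = - 11 a$
$\left(H{\left(\left(-6 - 4\right)^{2},-49 \right)} - 3926\right) \left(h{\left(\frac{1}{-34 + 183} \right)} + 36154\right) = \left(- 11 \left(-6 - 4\right)^{2} - 3926\right) \left(16 + 36154\right) = \left(- 11 \left(-10\right)^{2} - 3926\right) 36170 = \left(\left(-11\right) 100 - 3926\right) 36170 = \left(-1100 - 3926\right) 36170 = \left(-5026\right) 36170 = -181790420$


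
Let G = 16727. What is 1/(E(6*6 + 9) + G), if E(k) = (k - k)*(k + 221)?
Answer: 1/16727 ≈ 5.9784e-5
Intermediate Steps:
E(k) = 0 (E(k) = 0*(221 + k) = 0)
1/(E(6*6 + 9) + G) = 1/(0 + 16727) = 1/16727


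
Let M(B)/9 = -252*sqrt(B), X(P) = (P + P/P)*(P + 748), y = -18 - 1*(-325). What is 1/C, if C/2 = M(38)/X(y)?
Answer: -11605*sqrt(38)/6156 ≈ -11.621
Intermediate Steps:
y = 307 (y = -18 + 325 = 307)
X(P) = (1 + P)*(748 + P) (X(P) = (P + 1)*(748 + P) = (1 + P)*(748 + P))
M(B) = -2268*sqrt(B) (M(B) = 9*(-252*sqrt(B)) = -2268*sqrt(B))
C = -162*sqrt(38)/11605 (C = 2*((-2268*sqrt(38))/(748 + 307**2 + 749*307)) = 2*((-2268*sqrt(38))/(748 + 94249 + 229943)) = 2*(-2268*sqrt(38)/324940) = 2*(-2268*sqrt(38)*(1/324940)) = 2*(-81*sqrt(38)/11605) = -162*sqrt(38)/11605 ≈ -0.086052)
1/C = 1/(-162*sqrt(38)/11605) = -11605*sqrt(38)/6156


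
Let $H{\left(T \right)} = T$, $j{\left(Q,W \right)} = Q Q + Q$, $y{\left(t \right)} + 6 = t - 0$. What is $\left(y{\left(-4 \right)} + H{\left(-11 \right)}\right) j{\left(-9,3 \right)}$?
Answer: $-1512$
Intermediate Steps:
$y{\left(t \right)} = -6 + t$ ($y{\left(t \right)} = -6 + \left(t - 0\right) = -6 + \left(t + 0\right) = -6 + t$)
$j{\left(Q,W \right)} = Q + Q^{2}$ ($j{\left(Q,W \right)} = Q^{2} + Q = Q + Q^{2}$)
$\left(y{\left(-4 \right)} + H{\left(-11 \right)}\right) j{\left(-9,3 \right)} = \left(\left(-6 - 4\right) - 11\right) \left(- 9 \left(1 - 9\right)\right) = \left(-10 - 11\right) \left(\left(-9\right) \left(-8\right)\right) = \left(-21\right) 72 = -1512$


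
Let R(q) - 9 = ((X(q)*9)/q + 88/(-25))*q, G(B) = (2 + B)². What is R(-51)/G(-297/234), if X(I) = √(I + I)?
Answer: 3185988/9025 + 6084*I*√102/361 ≈ 353.02 + 170.21*I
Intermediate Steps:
X(I) = √2*√I (X(I) = √(2*I) = √2*√I)
R(q) = 9 + q*(-88/25 + 9*√2/√q) (R(q) = 9 + (((√2*√q)*9)/q + 88/(-25))*q = 9 + ((9*√2*√q)/q + 88*(-1/25))*q = 9 + (9*√2/√q - 88/25)*q = 9 + (-88/25 + 9*√2/√q)*q = 9 + q*(-88/25 + 9*√2/√q))
R(-51)/G(-297/234) = (9 - 88/25*(-51) + 9*√2*√(-51))/((2 - 297/234)²) = (9 + 4488/25 + 9*√2*(I*√51))/((2 - 297*1/234)²) = (9 + 4488/25 + 9*I*√102)/((2 - 33/26)²) = (4713/25 + 9*I*√102)/((19/26)²) = (4713/25 + 9*I*√102)/(361/676) = (4713/25 + 9*I*√102)*(676/361) = 3185988/9025 + 6084*I*√102/361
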